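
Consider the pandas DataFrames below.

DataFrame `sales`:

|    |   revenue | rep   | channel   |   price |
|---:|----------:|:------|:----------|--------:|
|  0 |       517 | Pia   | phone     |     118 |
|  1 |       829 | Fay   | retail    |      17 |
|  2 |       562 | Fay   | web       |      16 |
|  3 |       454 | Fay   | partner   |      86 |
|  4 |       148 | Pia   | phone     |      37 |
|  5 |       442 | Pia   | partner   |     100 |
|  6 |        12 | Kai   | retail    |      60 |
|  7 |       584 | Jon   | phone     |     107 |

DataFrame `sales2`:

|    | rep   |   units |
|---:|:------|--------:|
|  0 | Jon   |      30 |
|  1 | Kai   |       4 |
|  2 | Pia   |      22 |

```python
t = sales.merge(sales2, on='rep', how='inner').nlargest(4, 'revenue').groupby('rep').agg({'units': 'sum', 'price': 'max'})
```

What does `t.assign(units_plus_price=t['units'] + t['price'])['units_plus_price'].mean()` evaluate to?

merge on 'rep' (how='inner') → 5 rows:
   revenue  rep  channel  price  units
0      517  Pia    phone    118     22
1      148  Pia    phone     37     22
2      442  Pia  partner    100     22
3       12  Kai   retail     60      4
4      584  Jon    phone    107     30
take 4 rows with largest revenue:
   revenue  rep  channel  price  units
4      584  Jon    phone    107     30
0      517  Pia    phone    118     22
2      442  Pia  partner    100     22
1      148  Pia    phone     37     22
group by rep: sum(units), max(price):
     units  price
rep              
Jon     30    107
Pia     66    118
add column units_plus_price = t['units'] + t['price']:
     units  price  units_plus_price
rep                                
Jon     30    107               137
Pia     66    118               184

160.5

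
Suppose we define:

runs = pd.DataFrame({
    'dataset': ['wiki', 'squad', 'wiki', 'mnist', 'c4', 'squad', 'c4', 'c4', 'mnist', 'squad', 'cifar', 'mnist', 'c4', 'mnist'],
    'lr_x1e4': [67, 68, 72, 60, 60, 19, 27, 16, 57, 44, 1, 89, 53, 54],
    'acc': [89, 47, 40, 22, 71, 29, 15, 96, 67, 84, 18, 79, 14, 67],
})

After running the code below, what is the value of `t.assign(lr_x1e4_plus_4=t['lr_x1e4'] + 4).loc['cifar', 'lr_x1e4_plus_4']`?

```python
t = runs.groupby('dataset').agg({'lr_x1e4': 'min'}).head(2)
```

5

group by dataset, min of lr_x1e4:
         lr_x1e4
dataset         
c4            16
cifar          1
mnist         54
squad         19
wiki          67
take first 2 rows:
         lr_x1e4
dataset         
c4            16
cifar          1
add column lr_x1e4_plus_4 = t['lr_x1e4'] + 4:
         lr_x1e4  lr_x1e4_plus_4
dataset                         
c4            16              20
cifar          1               5
Hence 5.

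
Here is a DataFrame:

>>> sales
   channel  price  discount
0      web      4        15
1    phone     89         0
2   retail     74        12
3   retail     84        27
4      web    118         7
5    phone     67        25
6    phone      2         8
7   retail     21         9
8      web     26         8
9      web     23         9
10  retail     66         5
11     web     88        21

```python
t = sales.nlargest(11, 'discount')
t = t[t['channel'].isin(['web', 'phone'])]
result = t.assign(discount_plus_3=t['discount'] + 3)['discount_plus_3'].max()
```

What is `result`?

take 11 rows with largest discount:
   channel  price  discount
3   retail     84        27
5    phone     67        25
11     web     88        21
0      web      4        15
2   retail     74        12
7   retail     21         9
9      web     23         9
6    phone      2         8
8      web     26         8
4      web    118         7
10  retail     66         5
filter rows where channel in ['web', 'phone']:
   channel  price  discount
5    phone     67        25
11     web     88        21
0      web      4        15
9      web     23         9
6    phone      2         8
8      web     26         8
4      web    118         7
add column discount_plus_3 = t['discount'] + 3:
   channel  price  discount  discount_plus_3
5    phone     67        25               28
11     web     88        21               24
0      web      4        15               18
9      web     23         9               12
6    phone      2         8               11
8      web     26         8               11
4      web    118         7               10

28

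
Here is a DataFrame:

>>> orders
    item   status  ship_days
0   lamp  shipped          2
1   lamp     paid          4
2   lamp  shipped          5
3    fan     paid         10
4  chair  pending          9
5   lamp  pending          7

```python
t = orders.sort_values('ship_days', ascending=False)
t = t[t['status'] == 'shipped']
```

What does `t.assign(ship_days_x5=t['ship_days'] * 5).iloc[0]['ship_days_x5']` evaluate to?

25

sort by ship_days descending:
    item   status  ship_days
3    fan     paid         10
4  chair  pending          9
5   lamp  pending          7
2   lamp  shipped          5
1   lamp     paid          4
0   lamp  shipped          2
filter rows where status == 'shipped':
   item   status  ship_days
2  lamp  shipped          5
0  lamp  shipped          2
add column ship_days_x5 = t['ship_days'] * 5:
   item   status  ship_days  ship_days_x5
2  lamp  shipped          5            25
0  lamp  shipped          2            10
Reading off the value at position 0, column 'ship_days_x5', we get 25.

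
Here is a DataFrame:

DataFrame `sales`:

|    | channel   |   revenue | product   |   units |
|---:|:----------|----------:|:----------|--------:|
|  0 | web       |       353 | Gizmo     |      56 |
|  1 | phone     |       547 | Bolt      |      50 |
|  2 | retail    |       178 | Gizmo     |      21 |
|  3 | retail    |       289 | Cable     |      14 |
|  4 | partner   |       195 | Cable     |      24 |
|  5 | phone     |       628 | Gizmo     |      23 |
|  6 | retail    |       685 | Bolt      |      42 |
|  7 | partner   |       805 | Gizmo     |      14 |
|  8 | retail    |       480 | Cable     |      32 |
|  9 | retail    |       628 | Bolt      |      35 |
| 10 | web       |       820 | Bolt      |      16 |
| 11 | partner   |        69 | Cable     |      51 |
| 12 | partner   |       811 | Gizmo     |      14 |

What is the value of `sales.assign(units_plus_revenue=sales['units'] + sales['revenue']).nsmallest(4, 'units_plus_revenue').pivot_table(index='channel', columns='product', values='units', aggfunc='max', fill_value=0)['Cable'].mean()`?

32.5

add column units_plus_revenue = sales['units'] + sales['revenue']:
    channel  revenue product  units  units_plus_revenue
0       web      353   Gizmo     56                 409
1     phone      547    Bolt     50                 597
2    retail      178   Gizmo     21                 199
3    retail      289   Cable     14                 303
4   partner      195   Cable     24                 219
5     phone      628   Gizmo     23                 651
6    retail      685    Bolt     42                 727
7   partner      805   Gizmo     14                 819
8    retail      480   Cable     32                 512
9    retail      628    Bolt     35                 663
10      web      820    Bolt     16                 836
11  partner       69   Cable     51                 120
12  partner      811   Gizmo     14                 825
take 4 rows with smallest units_plus_revenue:
    channel  revenue product  units  units_plus_revenue
11  partner       69   Cable     51                 120
2    retail      178   Gizmo     21                 199
4   partner      195   Cable     24                 219
3    retail      289   Cable     14                 303
pivot: rows=channel, cols=product, max(units):
product  Cable  Gizmo
channel              
partner     51      0
retail      14     21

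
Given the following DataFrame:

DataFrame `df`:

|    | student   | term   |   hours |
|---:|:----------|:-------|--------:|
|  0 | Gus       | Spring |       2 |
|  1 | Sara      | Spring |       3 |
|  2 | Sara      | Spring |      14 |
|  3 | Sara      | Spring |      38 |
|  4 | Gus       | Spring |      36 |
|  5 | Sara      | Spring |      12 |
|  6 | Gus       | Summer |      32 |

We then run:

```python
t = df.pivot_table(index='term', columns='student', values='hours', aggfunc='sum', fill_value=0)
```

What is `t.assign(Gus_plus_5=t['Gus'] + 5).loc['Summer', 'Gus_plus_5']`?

37

pivot: rows=term, cols=student, sum(hours):
student  Gus  Sara
term              
Spring    38    67
Summer    32     0
add column Gus_plus_5 = t['Gus'] + 5:
student  Gus  Sara  Gus_plus_5
term                          
Spring    38    67          43
Summer    32     0          37
Finally, value at row 'Summer', column 'Gus_plus_5' = 37.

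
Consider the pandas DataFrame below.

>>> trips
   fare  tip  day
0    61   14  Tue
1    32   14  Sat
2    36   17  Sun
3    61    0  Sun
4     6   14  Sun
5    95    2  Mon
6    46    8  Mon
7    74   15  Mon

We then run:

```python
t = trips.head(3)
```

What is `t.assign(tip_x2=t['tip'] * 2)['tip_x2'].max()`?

34

take first 3 rows:
   fare  tip  day
0    61   14  Tue
1    32   14  Sat
2    36   17  Sun
add column tip_x2 = t['tip'] * 2:
   fare  tip  day  tip_x2
0    61   14  Tue      28
1    32   14  Sat      28
2    36   17  Sun      34
So max() = 34.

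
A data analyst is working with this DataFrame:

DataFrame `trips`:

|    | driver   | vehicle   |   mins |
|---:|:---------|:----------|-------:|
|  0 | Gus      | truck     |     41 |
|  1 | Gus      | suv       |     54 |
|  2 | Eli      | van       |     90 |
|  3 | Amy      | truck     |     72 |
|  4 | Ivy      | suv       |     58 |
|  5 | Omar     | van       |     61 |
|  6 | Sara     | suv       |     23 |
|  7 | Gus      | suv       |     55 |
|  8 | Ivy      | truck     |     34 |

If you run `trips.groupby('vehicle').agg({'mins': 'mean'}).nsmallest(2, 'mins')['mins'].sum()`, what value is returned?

96.5

group by vehicle, mean of mins:
         mins
vehicle      
suv      47.5
truck    49.0
van      75.5
take 2 rows with smallest mins:
         mins
vehicle      
suv      47.5
truck    49.0
Taking the sum of column 'mins' gives 96.5.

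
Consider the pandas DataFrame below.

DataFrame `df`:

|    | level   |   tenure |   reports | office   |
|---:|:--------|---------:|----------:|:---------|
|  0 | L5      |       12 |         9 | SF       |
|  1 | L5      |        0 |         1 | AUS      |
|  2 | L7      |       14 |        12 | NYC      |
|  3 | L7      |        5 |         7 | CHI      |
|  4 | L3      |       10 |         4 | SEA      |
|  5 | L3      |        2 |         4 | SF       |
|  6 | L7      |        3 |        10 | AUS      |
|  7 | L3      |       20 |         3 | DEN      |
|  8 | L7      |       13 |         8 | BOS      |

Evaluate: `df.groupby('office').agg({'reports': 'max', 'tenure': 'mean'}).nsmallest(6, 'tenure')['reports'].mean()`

8.33333333333

group by office: max(reports), mean(tenure):
        reports  tenure
office                 
AUS          10     1.5
BOS           8    13.0
CHI           7     5.0
DEN           3    20.0
NYC          12    14.0
SEA           4    10.0
SF            9     7.0
take 6 rows with smallest tenure:
        reports  tenure
office                 
AUS          10     1.5
CHI           7     5.0
SF            9     7.0
SEA           4    10.0
BOS           8    13.0
NYC          12    14.0
Reading off the mean of column 'reports', we get 8.33333333333.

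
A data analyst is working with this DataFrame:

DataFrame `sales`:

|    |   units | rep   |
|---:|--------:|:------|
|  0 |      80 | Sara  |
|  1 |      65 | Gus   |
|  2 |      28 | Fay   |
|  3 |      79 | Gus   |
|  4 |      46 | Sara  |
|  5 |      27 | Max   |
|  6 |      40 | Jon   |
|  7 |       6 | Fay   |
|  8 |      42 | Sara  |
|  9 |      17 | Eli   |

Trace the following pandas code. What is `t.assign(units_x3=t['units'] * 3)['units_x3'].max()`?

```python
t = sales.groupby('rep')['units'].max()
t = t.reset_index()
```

group by rep, max of units:
rep
Eli     17
Fay     28
Gus     79
Jon     40
Max     27
Sara    80
Name: units, dtype: int64
reset_index():
    rep  units
0   Eli     17
1   Fay     28
2   Gus     79
3   Jon     40
4   Max     27
5  Sara     80
add column units_x3 = t['units'] * 3:
    rep  units  units_x3
0   Eli     17        51
1   Fay     28        84
2   Gus     79       237
3   Jon     40       120
4   Max     27        81
5  Sara     80       240

240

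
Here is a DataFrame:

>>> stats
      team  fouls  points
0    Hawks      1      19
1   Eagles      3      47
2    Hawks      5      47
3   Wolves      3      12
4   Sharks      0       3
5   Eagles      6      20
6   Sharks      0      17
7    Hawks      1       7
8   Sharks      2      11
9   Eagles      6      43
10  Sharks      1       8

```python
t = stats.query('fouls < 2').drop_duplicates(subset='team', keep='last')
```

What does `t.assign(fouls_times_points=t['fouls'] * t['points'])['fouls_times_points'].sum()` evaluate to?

filter rows where fouls < 2:
      team  fouls  points
0    Hawks      1      19
4   Sharks      0       3
6   Sharks      0      17
7    Hawks      1       7
10  Sharks      1       8
drop duplicate team (keep=last):
      team  fouls  points
7    Hawks      1       7
10  Sharks      1       8
add column fouls_times_points = t['fouls'] * t['points']:
      team  fouls  points  fouls_times_points
7    Hawks      1       7                   7
10  Sharks      1       8                   8
The sum of column 'fouls_times_points' is 15.

15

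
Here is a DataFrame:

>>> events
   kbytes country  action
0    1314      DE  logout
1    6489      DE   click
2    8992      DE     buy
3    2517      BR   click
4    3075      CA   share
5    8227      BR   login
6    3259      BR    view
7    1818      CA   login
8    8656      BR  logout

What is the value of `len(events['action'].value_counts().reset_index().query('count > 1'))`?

value_counts of action:
action
logout    2
click     2
login     2
buy       1
share     1
view      1
Name: count, dtype: int64
reset_index():
   action  count
0  logout      2
1   click      2
2   login      2
3     buy      1
4   share      1
5    view      1
filter rows where count > 1:
   action  count
0  logout      2
1   click      2
2   login      2
Finally, number of rows = 3.

3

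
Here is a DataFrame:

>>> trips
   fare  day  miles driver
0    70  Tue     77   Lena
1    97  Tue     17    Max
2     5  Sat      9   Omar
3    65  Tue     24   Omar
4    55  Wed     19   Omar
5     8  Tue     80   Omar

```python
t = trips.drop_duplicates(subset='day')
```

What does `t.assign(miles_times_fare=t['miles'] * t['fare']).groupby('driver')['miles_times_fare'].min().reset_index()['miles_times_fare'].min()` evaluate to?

drop duplicate day (keep=first):
   fare  day  miles driver
0    70  Tue     77   Lena
2     5  Sat      9   Omar
4    55  Wed     19   Omar
add column miles_times_fare = t['miles'] * t['fare']:
   fare  day  miles driver  miles_times_fare
0    70  Tue     77   Lena              5390
2     5  Sat      9   Omar                45
4    55  Wed     19   Omar              1045
group by driver, min of miles_times_fare:
driver
Lena    5390
Omar      45
Name: miles_times_fare, dtype: int64
reset_index():
  driver  miles_times_fare
0   Lena              5390
1   Omar                45
Finally, min of column 'miles_times_fare' = 45.

45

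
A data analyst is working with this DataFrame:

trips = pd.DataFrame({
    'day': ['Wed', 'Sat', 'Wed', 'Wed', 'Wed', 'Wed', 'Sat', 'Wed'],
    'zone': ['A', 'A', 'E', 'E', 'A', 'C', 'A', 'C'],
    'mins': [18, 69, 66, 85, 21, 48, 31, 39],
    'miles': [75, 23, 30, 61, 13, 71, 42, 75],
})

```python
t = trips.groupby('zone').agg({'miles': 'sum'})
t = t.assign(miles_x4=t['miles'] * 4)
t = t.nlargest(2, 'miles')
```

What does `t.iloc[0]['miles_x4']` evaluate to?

group by zone, sum of miles:
      miles
zone       
A       153
C       146
E        91
add column miles_x4 = t['miles'] * 4:
      miles  miles_x4
zone                 
A       153       612
C       146       584
E        91       364
take 2 rows with largest miles:
      miles  miles_x4
zone                 
A       153       612
C       146       584

612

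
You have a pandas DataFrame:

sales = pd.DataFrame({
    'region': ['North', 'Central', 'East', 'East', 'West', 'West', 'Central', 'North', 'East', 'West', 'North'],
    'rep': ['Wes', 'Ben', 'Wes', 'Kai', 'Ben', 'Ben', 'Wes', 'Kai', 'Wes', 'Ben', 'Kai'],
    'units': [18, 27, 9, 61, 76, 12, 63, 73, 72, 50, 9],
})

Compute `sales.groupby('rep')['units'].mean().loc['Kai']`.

group by rep, mean of units:
rep
Ben    41.250000
Kai    47.666667
Wes    40.500000
Name: units, dtype: float64

47.6666666667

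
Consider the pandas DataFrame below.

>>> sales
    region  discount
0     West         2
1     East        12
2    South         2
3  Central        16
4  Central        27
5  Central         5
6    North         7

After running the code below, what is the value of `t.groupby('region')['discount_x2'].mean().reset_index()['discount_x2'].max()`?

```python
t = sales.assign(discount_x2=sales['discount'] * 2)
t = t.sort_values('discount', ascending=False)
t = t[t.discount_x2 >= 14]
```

add column discount_x2 = sales['discount'] * 2:
    region  discount  discount_x2
0     West         2            4
1     East        12           24
2    South         2            4
3  Central        16           32
4  Central        27           54
5  Central         5           10
6    North         7           14
sort by discount descending:
    region  discount  discount_x2
4  Central        27           54
3  Central        16           32
1     East        12           24
6    North         7           14
5  Central         5           10
0     West         2            4
2    South         2            4
filter rows where discount_x2 >= 14:
    region  discount  discount_x2
4  Central        27           54
3  Central        16           32
1     East        12           24
6    North         7           14
group by region, mean of discount_x2:
region
Central    43.0
East       24.0
North      14.0
Name: discount_x2, dtype: float64
reset_index():
    region  discount_x2
0  Central         43.0
1     East         24.0
2    North         14.0

43.0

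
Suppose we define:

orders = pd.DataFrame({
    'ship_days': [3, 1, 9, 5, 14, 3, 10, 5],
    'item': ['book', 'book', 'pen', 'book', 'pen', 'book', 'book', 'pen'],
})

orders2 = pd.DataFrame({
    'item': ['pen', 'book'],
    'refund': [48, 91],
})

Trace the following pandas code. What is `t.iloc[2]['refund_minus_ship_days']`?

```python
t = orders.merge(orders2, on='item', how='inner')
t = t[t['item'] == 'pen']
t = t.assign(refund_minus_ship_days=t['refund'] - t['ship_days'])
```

merge on 'item' (how='inner') → 8 rows:
   ship_days  item  refund
0          3  book      91
1          1  book      91
2          9   pen      48
3          5  book      91
4         14   pen      48
5          3  book      91
6         10  book      91
7          5   pen      48
filter rows where item == 'pen':
   ship_days item  refund
2          9  pen      48
4         14  pen      48
7          5  pen      48
add column refund_minus_ship_days = t['refund'] - t['ship_days']:
   ship_days item  refund  refund_minus_ship_days
2          9  pen      48                      39
4         14  pen      48                      34
7          5  pen      48                      43
Taking the value at position 2, column 'refund_minus_ship_days' gives 43.

43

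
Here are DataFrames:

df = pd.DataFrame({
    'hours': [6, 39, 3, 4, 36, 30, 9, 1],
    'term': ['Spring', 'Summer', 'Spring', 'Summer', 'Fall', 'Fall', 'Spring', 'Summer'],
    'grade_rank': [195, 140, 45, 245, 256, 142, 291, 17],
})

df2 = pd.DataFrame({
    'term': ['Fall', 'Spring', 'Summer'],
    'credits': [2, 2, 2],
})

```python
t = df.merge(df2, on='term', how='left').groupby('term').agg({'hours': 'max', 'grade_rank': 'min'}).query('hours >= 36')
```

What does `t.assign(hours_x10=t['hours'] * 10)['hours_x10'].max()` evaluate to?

390

merge on 'term' (how='left') → 8 rows:
   hours    term  grade_rank  credits
0      6  Spring         195        2
1     39  Summer         140        2
2      3  Spring          45        2
3      4  Summer         245        2
4     36    Fall         256        2
5     30    Fall         142        2
6      9  Spring         291        2
7      1  Summer          17        2
group by term: max(hours), min(grade_rank):
        hours  grade_rank
term                     
Fall       36         142
Spring      9          45
Summer     39          17
filter rows where hours >= 36:
        hours  grade_rank
term                     
Fall       36         142
Summer     39          17
add column hours_x10 = t['hours'] * 10:
        hours  grade_rank  hours_x10
term                                
Fall       36         142        360
Summer     39          17        390
So max() = 390.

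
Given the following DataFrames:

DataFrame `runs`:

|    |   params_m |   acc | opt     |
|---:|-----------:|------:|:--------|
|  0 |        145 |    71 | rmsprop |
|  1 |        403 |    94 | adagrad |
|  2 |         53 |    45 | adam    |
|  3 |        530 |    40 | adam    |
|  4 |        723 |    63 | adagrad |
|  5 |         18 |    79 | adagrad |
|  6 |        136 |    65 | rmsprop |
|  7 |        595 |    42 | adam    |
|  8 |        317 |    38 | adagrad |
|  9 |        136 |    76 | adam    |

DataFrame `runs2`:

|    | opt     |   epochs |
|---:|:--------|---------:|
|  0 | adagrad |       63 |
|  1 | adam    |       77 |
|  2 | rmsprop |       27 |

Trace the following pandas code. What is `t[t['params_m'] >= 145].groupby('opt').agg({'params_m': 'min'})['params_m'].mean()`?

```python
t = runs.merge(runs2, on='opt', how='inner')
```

330.666666667

merge on 'opt' (how='inner') → 10 rows:
   params_m  acc      opt  epochs
0       145   71  rmsprop      27
1       403   94  adagrad      63
2        53   45     adam      77
3       530   40     adam      77
4       723   63  adagrad      63
5        18   79  adagrad      63
6       136   65  rmsprop      27
7       595   42     adam      77
8       317   38  adagrad      63
9       136   76     adam      77
filter rows where params_m >= 145:
   params_m  acc      opt  epochs
0       145   71  rmsprop      27
1       403   94  adagrad      63
3       530   40     adam      77
4       723   63  adagrad      63
7       595   42     adam      77
8       317   38  adagrad      63
group by opt, min of params_m:
         params_m
opt              
adagrad       317
adam          530
rmsprop       145
The mean of column 'params_m' is 330.666666667.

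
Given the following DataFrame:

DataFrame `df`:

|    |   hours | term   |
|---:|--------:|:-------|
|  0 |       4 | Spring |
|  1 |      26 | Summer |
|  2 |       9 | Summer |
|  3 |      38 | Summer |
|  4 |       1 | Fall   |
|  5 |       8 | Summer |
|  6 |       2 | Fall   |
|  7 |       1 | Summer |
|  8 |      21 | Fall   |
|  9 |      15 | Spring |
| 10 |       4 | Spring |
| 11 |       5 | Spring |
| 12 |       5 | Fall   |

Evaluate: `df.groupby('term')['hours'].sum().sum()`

group by term, sum of hours:
term
Fall      29
Spring    28
Summer    82
Name: hours, dtype: int64
Taking the sum of the resulting series gives 139.

139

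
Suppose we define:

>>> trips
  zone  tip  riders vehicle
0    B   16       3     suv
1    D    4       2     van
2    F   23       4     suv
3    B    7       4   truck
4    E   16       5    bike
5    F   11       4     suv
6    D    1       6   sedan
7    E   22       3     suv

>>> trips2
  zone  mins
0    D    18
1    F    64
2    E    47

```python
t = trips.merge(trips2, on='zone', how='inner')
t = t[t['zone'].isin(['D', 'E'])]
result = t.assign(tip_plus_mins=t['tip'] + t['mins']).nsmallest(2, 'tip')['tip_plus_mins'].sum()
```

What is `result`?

merge on 'zone' (how='inner') → 6 rows:
  zone  tip  riders vehicle  mins
0    D    4       2     van    18
1    F   23       4     suv    64
2    E   16       5    bike    47
3    F   11       4     suv    64
4    D    1       6   sedan    18
5    E   22       3     suv    47
filter rows where zone in ['D', 'E']:
  zone  tip  riders vehicle  mins
0    D    4       2     van    18
2    E   16       5    bike    47
4    D    1       6   sedan    18
5    E   22       3     suv    47
add column tip_plus_mins = t['tip'] + t['mins']:
  zone  tip  riders vehicle  mins  tip_plus_mins
0    D    4       2     van    18             22
2    E   16       5    bike    47             63
4    D    1       6   sedan    18             19
5    E   22       3     suv    47             69
take 2 rows with smallest tip:
  zone  tip  riders vehicle  mins  tip_plus_mins
4    D    1       6   sedan    18             19
0    D    4       2     van    18             22
Then the sum of column 'tip_plus_mins': 41

41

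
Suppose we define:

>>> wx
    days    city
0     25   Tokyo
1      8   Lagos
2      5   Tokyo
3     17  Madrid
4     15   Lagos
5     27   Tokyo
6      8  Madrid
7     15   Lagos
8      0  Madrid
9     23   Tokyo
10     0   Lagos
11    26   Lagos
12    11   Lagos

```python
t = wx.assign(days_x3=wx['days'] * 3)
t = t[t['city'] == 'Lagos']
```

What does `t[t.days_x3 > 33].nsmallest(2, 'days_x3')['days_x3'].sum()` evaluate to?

90

add column days_x3 = wx['days'] * 3:
    days    city  days_x3
0     25   Tokyo       75
1      8   Lagos       24
2      5   Tokyo       15
3     17  Madrid       51
4     15   Lagos       45
5     27   Tokyo       81
6      8  Madrid       24
7     15   Lagos       45
8      0  Madrid        0
9     23   Tokyo       69
10     0   Lagos        0
11    26   Lagos       78
12    11   Lagos       33
filter rows where city == 'Lagos':
    days   city  days_x3
1      8  Lagos       24
4     15  Lagos       45
7     15  Lagos       45
10     0  Lagos        0
11    26  Lagos       78
12    11  Lagos       33
filter rows where days_x3 > 33:
    days   city  days_x3
4     15  Lagos       45
7     15  Lagos       45
11    26  Lagos       78
take 2 rows with smallest days_x3:
   days   city  days_x3
4    15  Lagos       45
7    15  Lagos       45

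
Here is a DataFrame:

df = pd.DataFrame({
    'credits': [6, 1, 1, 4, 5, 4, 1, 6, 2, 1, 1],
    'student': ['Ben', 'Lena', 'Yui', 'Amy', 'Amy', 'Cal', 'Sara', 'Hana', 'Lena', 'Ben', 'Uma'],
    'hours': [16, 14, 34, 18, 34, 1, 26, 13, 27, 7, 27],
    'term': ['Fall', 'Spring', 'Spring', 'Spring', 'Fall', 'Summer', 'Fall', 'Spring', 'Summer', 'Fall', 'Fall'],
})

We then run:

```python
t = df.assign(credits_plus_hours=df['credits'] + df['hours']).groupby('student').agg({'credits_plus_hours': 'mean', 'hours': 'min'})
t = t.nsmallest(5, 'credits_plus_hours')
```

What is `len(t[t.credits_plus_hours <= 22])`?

4

add column credits_plus_hours = df['credits'] + df['hours']:
    credits student  hours    term  credits_plus_hours
0         6     Ben     16    Fall                  22
1         1    Lena     14  Spring                  15
2         1     Yui     34  Spring                  35
3         4     Amy     18  Spring                  22
4         5     Amy     34    Fall                  39
5         4     Cal      1  Summer                   5
6         1    Sara     26    Fall                  27
7         6    Hana     13  Spring                  19
8         2    Lena     27  Summer                  29
9         1     Ben      7    Fall                   8
10        1     Uma     27    Fall                  28
group by student: mean(credits_plus_hours), min(hours):
         credits_plus_hours  hours
student                           
Amy                    30.5     18
Ben                    15.0      7
Cal                     5.0      1
Hana                   19.0     13
Lena                   22.0     14
Sara                   27.0     26
Uma                    28.0     27
Yui                    35.0     34
take 5 rows with smallest credits_plus_hours:
         credits_plus_hours  hours
student                           
Cal                     5.0      1
Ben                    15.0      7
Hana                   19.0     13
Lena                   22.0     14
Sara                   27.0     26
filter rows where credits_plus_hours <= 22:
         credits_plus_hours  hours
student                           
Cal                     5.0      1
Ben                    15.0      7
Hana                   19.0     13
Lena                   22.0     14
The number of rows is 4.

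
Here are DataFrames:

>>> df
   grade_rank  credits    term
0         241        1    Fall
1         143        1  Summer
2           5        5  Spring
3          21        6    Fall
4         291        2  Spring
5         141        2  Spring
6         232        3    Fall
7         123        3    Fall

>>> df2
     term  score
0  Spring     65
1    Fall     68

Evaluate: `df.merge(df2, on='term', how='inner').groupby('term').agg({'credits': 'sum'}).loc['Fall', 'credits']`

merge on 'term' (how='inner') → 7 rows:
   grade_rank  credits    term  score
0         241        1    Fall     68
1           5        5  Spring     65
2          21        6    Fall     68
3         291        2  Spring     65
4         141        2  Spring     65
5         232        3    Fall     68
6         123        3    Fall     68
group by term, sum of credits:
        credits
term           
Fall         13
Spring        9

13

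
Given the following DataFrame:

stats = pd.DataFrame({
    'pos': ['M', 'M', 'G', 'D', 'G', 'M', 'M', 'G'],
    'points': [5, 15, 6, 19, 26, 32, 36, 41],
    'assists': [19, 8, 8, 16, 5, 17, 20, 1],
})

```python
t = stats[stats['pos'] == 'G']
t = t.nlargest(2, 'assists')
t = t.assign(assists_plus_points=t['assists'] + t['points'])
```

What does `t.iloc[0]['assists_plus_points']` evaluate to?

filter rows where pos == 'G':
  pos  points  assists
2   G       6        8
4   G      26        5
7   G      41        1
take 2 rows with largest assists:
  pos  points  assists
2   G       6        8
4   G      26        5
add column assists_plus_points = t['assists'] + t['points']:
  pos  points  assists  assists_plus_points
2   G       6        8                   14
4   G      26        5                   31

14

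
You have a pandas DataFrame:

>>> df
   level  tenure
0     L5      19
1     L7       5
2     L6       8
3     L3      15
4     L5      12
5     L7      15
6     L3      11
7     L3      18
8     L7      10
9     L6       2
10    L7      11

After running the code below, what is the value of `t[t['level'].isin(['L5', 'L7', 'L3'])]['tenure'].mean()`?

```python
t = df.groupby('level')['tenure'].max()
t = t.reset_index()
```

17.3333333333

group by level, max of tenure:
level
L3    18
L5    19
L6     8
L7    15
Name: tenure, dtype: int64
reset_index():
  level  tenure
0    L3      18
1    L5      19
2    L6       8
3    L7      15
filter rows where level in ['L5', 'L7', 'L3']:
  level  tenure
0    L3      18
1    L5      19
3    L7      15
mean of column 'tenure' → 17.3333333333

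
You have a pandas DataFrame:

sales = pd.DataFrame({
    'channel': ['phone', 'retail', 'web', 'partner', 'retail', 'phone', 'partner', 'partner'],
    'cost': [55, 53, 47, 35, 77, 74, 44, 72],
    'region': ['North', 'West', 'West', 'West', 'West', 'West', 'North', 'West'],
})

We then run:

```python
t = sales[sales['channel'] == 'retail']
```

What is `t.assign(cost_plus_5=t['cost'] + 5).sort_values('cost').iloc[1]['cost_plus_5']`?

82

filter rows where channel == 'retail':
  channel  cost region
1  retail    53   West
4  retail    77   West
add column cost_plus_5 = t['cost'] + 5:
  channel  cost region  cost_plus_5
1  retail    53   West           58
4  retail    77   West           82
sort by cost:
  channel  cost region  cost_plus_5
1  retail    53   West           58
4  retail    77   West           82
So iloc[1]['cost_plus_5'] = 82.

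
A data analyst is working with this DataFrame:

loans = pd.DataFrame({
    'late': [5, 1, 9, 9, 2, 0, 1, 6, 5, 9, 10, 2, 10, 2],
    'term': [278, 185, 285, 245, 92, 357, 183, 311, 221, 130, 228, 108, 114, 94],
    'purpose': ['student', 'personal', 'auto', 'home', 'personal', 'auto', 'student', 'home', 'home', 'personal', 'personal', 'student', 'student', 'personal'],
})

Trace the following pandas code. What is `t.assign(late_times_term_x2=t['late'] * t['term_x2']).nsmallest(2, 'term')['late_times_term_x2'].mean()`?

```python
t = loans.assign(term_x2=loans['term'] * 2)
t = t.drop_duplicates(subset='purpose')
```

2390.0

add column term_x2 = loans['term'] * 2:
    late  term   purpose  term_x2
0      5   278   student      556
1      1   185  personal      370
2      9   285      auto      570
3      9   245      home      490
4      2    92  personal      184
5      0   357      auto      714
6      1   183   student      366
7      6   311      home      622
8      5   221      home      442
9      9   130  personal      260
10    10   228  personal      456
11     2   108   student      216
12    10   114   student      228
13     2    94  personal      188
drop duplicate purpose (keep=first):
   late  term   purpose  term_x2
0     5   278   student      556
1     1   185  personal      370
2     9   285      auto      570
3     9   245      home      490
add column late_times_term_x2 = t['late'] * t['term_x2']:
   late  term   purpose  term_x2  late_times_term_x2
0     5   278   student      556                2780
1     1   185  personal      370                 370
2     9   285      auto      570                5130
3     9   245      home      490                4410
take 2 rows with smallest term:
   late  term   purpose  term_x2  late_times_term_x2
1     1   185  personal      370                 370
3     9   245      home      490                4410
Hence 2390.0.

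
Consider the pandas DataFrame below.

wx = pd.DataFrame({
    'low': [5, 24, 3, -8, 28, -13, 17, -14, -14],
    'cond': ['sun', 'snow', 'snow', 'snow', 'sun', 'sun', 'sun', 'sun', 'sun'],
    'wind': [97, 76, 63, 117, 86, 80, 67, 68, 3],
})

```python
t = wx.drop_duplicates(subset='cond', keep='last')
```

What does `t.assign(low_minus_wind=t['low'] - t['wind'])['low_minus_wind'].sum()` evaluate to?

-142

drop duplicate cond (keep=last):
   low  cond  wind
3   -8  snow   117
8  -14   sun     3
add column low_minus_wind = t['low'] - t['wind']:
   low  cond  wind  low_minus_wind
3   -8  snow   117            -125
8  -14   sun     3             -17
Hence -142.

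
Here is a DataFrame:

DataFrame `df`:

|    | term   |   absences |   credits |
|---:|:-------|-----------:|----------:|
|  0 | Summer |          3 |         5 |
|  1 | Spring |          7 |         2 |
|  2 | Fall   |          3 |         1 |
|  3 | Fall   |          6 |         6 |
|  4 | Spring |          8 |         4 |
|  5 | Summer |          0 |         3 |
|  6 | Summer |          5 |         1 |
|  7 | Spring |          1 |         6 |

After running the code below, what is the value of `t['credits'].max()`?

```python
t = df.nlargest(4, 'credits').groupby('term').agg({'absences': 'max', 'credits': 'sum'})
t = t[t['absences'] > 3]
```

take 4 rows with largest credits:
     term  absences  credits
3    Fall         6        6
7  Spring         1        6
0  Summer         3        5
4  Spring         8        4
group by term: max(absences), sum(credits):
        absences  credits
term                     
Fall           6        6
Spring         8       10
Summer         3        5
filter rows where absences > 3:
        absences  credits
term                     
Fall           6        6
Spring         8       10

10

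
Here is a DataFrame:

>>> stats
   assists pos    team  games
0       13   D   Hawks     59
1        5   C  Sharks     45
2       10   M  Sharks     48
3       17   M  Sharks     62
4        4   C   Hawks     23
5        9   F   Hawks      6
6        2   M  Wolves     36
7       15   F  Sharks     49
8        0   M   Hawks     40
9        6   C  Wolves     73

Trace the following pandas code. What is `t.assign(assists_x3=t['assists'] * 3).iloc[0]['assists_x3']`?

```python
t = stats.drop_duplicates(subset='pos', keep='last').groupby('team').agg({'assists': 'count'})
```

drop duplicate pos (keep=last):
   assists pos    team  games
0       13   D   Hawks     59
7       15   F  Sharks     49
8        0   M   Hawks     40
9        6   C  Wolves     73
group by team, count of assists:
        assists
team           
Hawks         2
Sharks        1
Wolves        1
add column assists_x3 = t['assists'] * 3:
        assists  assists_x3
team                       
Hawks         2           6
Sharks        1           3
Wolves        1           3

6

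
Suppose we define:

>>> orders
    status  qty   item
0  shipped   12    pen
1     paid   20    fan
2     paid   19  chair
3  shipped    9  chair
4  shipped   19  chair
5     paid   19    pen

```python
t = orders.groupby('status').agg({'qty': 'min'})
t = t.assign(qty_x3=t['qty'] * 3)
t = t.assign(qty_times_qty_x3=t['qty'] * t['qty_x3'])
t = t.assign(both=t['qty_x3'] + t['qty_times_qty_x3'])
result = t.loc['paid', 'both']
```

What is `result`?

group by status, min of qty:
         qty
status      
paid      19
shipped    9
add column qty_x3 = t['qty'] * 3:
         qty  qty_x3
status              
paid      19      57
shipped    9      27
add column qty_times_qty_x3 = t['qty'] * t['qty_x3']:
         qty  qty_x3  qty_times_qty_x3
status                                
paid      19      57              1083
shipped    9      27               243
add column both = t['qty_x3'] + t['qty_times_qty_x3']:
         qty  qty_x3  qty_times_qty_x3  both
status                                      
paid      19      57              1083  1140
shipped    9      27               243   270

1140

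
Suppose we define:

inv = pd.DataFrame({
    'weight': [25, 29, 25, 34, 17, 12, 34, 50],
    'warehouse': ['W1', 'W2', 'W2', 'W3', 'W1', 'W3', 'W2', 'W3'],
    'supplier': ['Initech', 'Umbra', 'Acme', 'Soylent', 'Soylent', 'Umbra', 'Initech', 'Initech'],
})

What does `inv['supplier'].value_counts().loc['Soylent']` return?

value_counts of supplier:
supplier
Initech    3
Umbra      2
Soylent    2
Acme       1
Name: count, dtype: int64
Finally, value at index 'Soylent' = 2.

2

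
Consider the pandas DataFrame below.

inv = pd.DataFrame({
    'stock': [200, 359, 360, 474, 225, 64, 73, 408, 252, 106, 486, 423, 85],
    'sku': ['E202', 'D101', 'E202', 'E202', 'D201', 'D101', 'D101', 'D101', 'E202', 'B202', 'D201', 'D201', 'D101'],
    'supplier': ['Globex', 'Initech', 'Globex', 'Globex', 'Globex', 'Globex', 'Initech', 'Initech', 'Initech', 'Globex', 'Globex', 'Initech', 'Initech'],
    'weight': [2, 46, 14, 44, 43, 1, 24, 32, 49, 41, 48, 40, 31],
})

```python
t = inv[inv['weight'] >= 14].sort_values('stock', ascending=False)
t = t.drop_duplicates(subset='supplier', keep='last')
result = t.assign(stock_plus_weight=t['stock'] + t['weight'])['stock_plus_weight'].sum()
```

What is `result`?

filter rows where weight >= 14:
    stock   sku supplier  weight
1     359  D101  Initech      46
2     360  E202   Globex      14
3     474  E202   Globex      44
4     225  D201   Globex      43
6      73  D101  Initech      24
7     408  D101  Initech      32
8     252  E202  Initech      49
9     106  B202   Globex      41
10    486  D201   Globex      48
11    423  D201  Initech      40
12     85  D101  Initech      31
sort by stock descending:
    stock   sku supplier  weight
10    486  D201   Globex      48
3     474  E202   Globex      44
11    423  D201  Initech      40
7     408  D101  Initech      32
2     360  E202   Globex      14
1     359  D101  Initech      46
8     252  E202  Initech      49
4     225  D201   Globex      43
9     106  B202   Globex      41
12     85  D101  Initech      31
6      73  D101  Initech      24
drop duplicate supplier (keep=last):
   stock   sku supplier  weight
9    106  B202   Globex      41
6     73  D101  Initech      24
add column stock_plus_weight = t['stock'] + t['weight']:
   stock   sku supplier  weight  stock_plus_weight
9    106  B202   Globex      41                147
6     73  D101  Initech      24                 97
Finally, sum of column 'stock_plus_weight' = 244.

244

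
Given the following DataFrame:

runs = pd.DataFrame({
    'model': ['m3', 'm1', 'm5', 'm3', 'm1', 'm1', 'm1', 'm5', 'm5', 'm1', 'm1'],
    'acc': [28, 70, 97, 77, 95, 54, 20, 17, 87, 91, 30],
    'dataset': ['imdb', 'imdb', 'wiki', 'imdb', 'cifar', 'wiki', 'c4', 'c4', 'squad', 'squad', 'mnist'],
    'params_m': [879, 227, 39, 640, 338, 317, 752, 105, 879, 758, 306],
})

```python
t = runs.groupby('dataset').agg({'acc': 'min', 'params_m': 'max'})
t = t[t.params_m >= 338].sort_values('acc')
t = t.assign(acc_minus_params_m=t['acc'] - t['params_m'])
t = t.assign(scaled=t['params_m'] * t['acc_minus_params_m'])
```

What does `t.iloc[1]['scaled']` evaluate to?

-748029

group by dataset: min(acc), max(params_m):
         acc  params_m
dataset               
c4        17       752
cifar     95       338
imdb      28       879
mnist     30       306
squad     87       879
wiki      54       317
filter rows where params_m >= 338:
         acc  params_m
dataset               
c4        17       752
cifar     95       338
imdb      28       879
squad     87       879
sort by acc:
         acc  params_m
dataset               
c4        17       752
imdb      28       879
squad     87       879
cifar     95       338
add column acc_minus_params_m = t['acc'] - t['params_m']:
         acc  params_m  acc_minus_params_m
dataset                                   
c4        17       752                -735
imdb      28       879                -851
squad     87       879                -792
cifar     95       338                -243
add column scaled = t['params_m'] * t['acc_minus_params_m']:
         acc  params_m  acc_minus_params_m  scaled
dataset                                           
c4        17       752                -735 -552720
imdb      28       879                -851 -748029
squad     87       879                -792 -696168
cifar     95       338                -243  -82134
value at position 1, column 'scaled' → -748029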